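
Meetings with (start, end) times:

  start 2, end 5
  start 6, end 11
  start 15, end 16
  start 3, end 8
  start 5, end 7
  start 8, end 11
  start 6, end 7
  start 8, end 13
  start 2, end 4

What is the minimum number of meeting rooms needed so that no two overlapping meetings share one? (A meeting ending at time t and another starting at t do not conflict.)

4

Count concurrent intervals with a sweep; the peak is the room count.
starts: [2, 2, 3, 5, 6, 6, 8, 8, 15]
ends:   [4, 5, 7, 7, 8, 11, 11, 13, 16]
s2→1 s2→2 s3→3 e4→2 e5→1 s5→2 s6→3 s6→4  — peak 4.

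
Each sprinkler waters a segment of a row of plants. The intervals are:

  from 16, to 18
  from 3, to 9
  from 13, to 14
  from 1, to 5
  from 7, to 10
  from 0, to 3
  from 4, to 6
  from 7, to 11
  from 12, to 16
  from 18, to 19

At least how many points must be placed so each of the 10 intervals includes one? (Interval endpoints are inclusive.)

Process intervals by earliest right end; each time one isn't hit yet, stab at its right endpoint.
By right end: [0,3]  [1,5]  [4,6]  [3,9]  [7,10]  [7,11]  [13,14]  [12,16]  [16,18]  [18,19]
[0,3] uncovered → point at 3; [4,6] uncovered → point at 6; [7,10] uncovered → point at 10; [13,14] uncovered → point at 14; [16,18] uncovered → point at 18.
Points: 3, 6, 10, 14, 18 (5 total).

5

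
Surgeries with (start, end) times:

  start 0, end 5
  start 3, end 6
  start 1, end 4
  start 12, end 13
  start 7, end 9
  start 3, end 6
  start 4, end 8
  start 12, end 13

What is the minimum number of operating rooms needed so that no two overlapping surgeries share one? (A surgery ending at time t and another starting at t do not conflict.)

4

Count concurrent intervals with a sweep; the peak is the room count.
Events (time:±→running): 0:+→1 1:+→2 3:+→3 3:+→4 … peak 4.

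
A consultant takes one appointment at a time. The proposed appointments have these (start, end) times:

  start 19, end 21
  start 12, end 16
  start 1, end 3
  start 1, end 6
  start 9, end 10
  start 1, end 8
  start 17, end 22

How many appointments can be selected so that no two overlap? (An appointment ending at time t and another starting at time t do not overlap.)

4

Greedy by earliest finish: after sorting by end time, pick each interval compatible with the last pick.
Sorted by end: (1,3)  (1,6)  (1,8)  (9,10)  (12,16)  (19,21)  (17,22)
take (1,3); skip (1,8); take (9,10); take (12,16); take (19,21).
Selected 4 appointments.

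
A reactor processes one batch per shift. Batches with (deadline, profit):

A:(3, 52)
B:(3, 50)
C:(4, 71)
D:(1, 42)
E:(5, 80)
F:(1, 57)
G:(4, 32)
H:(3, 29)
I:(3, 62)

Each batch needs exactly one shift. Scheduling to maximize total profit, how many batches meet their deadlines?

5

Sort by profit descending; place each in the latest free slot ≤ its deadline.
By profit: E(d5,80), C(d4,71), I(d3,62), F(d1,57), A(d3,52), B(d3,50), D(d1,42), G(d4,32), H(d3,29)
E→slot 5; C→slot 4; I→slot 3; F→slot 1; A→slot 2; B skipped; D skipped; G skipped; H skipped.
5 of 9 scheduled.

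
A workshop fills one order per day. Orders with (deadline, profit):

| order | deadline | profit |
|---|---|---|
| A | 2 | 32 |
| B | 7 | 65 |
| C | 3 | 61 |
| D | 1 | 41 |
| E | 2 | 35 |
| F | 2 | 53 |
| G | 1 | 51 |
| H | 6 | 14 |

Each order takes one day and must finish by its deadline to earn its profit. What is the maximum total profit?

Profit order: B=65 C=61 F=53 G=51 D=41 E=35 A=32 H=14
Assign: B→slot 7, C→slot 3, F→slot 2, G→slot 1, D skipped, E skipped, A skipped, H→slot 6.
Slots: [1:G] [2:F] [3:C] [6:H] [7:B]
Profit = 51 + 53 + 61 + 14 + 65 = 244

244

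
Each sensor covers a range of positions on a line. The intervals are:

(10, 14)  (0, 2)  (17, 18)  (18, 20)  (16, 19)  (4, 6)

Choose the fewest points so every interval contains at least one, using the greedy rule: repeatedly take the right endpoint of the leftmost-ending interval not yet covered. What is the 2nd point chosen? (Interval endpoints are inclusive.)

6

Process intervals by earliest right end; each time one isn't hit yet, stab at its right endpoint.
Sorted: [0,2] [4,6] [10,14] [17,18] [16,19] [18,20]
{[0,2]} hit by 2; {[4,6]} hit by 6; {[10,14]} hit by 14; {[17,18],[16,19],[18,20]} hit by 18.
Points: 2, 6, 14, 18 (4 total).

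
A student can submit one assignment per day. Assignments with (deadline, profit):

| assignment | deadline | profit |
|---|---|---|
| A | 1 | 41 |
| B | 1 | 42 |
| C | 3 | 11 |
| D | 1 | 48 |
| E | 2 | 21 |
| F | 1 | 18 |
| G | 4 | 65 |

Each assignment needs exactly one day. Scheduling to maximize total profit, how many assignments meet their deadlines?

Take jobs in profit order; each goes to the latest open slot no later than its deadline.
By profit: G(d4,65), D(d1,48), B(d1,42), A(d1,41), E(d2,21), F(d1,18), C(d3,11)
G→slot 4; D→slot 1; B skipped; A skipped; E→slot 2; F skipped; C→slot 3.
4 of 7 scheduled.

4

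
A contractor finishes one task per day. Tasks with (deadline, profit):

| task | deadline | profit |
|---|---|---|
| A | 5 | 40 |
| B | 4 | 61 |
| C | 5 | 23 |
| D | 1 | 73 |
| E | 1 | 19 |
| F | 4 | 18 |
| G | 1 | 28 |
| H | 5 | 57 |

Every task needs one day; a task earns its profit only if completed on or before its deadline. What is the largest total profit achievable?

254

Profit order: D=73 B=61 H=57 A=40 G=28 C=23 E=19 F=18
Assign: D→slot 1, B→slot 4, H→slot 5, A→slot 3, G skipped, C→slot 2, E skipped, F skipped.
Slots: [1:D] [2:C] [3:A] [4:B] [5:H]
Profit = 73 + 23 + 40 + 61 + 57 = 254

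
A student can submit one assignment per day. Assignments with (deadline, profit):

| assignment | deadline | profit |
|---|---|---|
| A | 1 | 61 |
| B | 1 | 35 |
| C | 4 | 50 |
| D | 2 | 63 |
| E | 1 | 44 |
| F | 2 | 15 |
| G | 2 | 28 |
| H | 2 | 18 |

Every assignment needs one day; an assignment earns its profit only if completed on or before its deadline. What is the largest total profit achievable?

By profit: D(d2,63), A(d1,61), C(d4,50), E(d1,44), B(d1,35), G(d2,28), H(d2,18), F(d2,15)
D→slot 2; A→slot 1; C→slot 4; E skipped; B skipped; G skipped; H skipped; F skipped.
Profit = 61 + 63 + 50 = 174

174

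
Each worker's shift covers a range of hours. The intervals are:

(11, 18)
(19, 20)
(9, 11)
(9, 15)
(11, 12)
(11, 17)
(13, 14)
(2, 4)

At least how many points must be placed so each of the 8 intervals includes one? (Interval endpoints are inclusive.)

4

Process intervals by earliest right end; each time one isn't hit yet, stab at its right endpoint.
Sorted: [2,4] [9,11] [11,12] [13,14] [9,15] [11,17] [11,18] [19,20]
{[2,4]} hit by 4; {[9,11],[11,12]} hit by 11; {[13,14],[9,15],[11,17],[11,18]} hit by 14; {[19,20]} hit by 20.
Points: 4, 11, 14, 20 (4 total).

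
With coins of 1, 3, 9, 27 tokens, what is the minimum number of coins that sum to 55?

3

Use the largest denomination that fits, subtract, and repeat.
55 = 2×27 + 1×1
Total coins = 2 + 1 = 3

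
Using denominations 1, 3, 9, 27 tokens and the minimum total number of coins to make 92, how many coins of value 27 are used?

3

Use the largest denomination that fits, subtract, and repeat.
92 − 3×27→11 − 1×9→2 − 2×1→0
Count of 27: 3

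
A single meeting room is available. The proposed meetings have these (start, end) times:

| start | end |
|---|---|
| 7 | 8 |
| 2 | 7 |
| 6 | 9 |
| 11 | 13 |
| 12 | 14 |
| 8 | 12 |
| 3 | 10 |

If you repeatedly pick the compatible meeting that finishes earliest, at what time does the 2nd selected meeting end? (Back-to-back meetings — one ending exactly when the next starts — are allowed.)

Sort by end time and greedily take each interval whose start is ≥ the last chosen end.
By end time: (2,7), (7,8), (6,9), (3,10), (8,12), (11,13), (12,14).
Pick (2,7); next start ≥ 7 → (7,8); next start ≥ 8 → (8,12); next start ≥ 12 → (12,14).
Selected: (2,7) (7,8) (8,12) (12,14)

8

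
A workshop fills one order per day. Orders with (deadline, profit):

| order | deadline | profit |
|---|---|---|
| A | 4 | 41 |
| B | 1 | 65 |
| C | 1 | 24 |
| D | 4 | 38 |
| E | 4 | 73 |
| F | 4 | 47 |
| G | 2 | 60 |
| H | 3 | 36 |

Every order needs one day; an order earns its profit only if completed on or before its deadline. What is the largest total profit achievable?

245

Take jobs in profit order; each goes to the latest open slot no later than its deadline.
By profit: E(d4,73), B(d1,65), G(d2,60), F(d4,47), A(d4,41), D(d4,38), H(d3,36), C(d1,24)
E→slot 4; B→slot 1; G→slot 2; F→slot 3; A skipped; D skipped; H skipped; C skipped.
Profit = 65 + 60 + 47 + 73 = 245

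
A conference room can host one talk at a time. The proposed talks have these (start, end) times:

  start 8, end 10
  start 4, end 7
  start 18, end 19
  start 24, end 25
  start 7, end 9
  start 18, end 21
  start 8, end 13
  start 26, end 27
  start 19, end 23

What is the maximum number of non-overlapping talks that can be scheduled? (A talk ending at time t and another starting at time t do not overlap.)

6

By end time: (4,7), (7,9), (8,10), (8,13), (18,19), (18,21), (19,23), (24,25), (26,27).
Pick (4,7); next start ≥ 7 → (7,9); next start ≥ 9 → (18,19); next start ≥ 19 → (19,23); next start ≥ 23 → (24,25); next start ≥ 25 → (26,27).
Selected 6 talks.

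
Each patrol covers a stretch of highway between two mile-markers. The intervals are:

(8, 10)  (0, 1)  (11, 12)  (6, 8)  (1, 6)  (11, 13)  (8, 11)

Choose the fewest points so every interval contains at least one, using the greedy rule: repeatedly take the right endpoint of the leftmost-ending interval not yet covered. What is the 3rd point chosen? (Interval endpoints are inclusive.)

Sort by right endpoint; whenever an interval is uncovered, place a point at its right end.
Sorted: [0,1] [1,6] [6,8] [8,10] [8,11] [11,12] [11,13]
{[0,1],[1,6]} hit by 1; {[6,8],[8,10],[8,11]} hit by 8; {[11,12],[11,13]} hit by 12.
Points: 1, 8, 12 (3 total).

12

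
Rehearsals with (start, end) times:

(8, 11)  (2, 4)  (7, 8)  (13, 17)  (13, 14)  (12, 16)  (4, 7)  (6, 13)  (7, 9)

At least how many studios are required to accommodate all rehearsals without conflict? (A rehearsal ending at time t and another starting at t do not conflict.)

Events (time:±→running): 2:+→1 4:-→0 4:+→1 6:+→2 7:-→1 7:+→2 7:+→3 … peak 3.

3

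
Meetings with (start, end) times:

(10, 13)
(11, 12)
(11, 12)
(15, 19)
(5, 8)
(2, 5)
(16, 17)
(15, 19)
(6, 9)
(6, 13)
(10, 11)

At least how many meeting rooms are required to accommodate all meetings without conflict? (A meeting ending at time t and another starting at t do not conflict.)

4

Count concurrent intervals with a sweep; the peak is the room count.
starts: [2, 5, 6, 6, 10, 10, 11, 11, 15, 15, 16]
ends:   [5, 8, 9, 11, 12, 12, 13, 13, 17, 19, 19]
s2→1 e5→0 s5→1 s6→2 s6→3 e8→2 e9→1 s10→2 s10→3 e11→2 s11→3 s11→4  — peak 4.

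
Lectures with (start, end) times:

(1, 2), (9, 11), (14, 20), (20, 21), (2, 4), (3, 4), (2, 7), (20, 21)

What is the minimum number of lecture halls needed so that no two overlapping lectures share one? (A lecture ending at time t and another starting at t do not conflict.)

3

The answer is the maximum number of intervals overlapping at any instant.
Events (time:±→running): 1:+→1 2:-→0 2:+→1 2:+→2 3:+→3 … peak 3.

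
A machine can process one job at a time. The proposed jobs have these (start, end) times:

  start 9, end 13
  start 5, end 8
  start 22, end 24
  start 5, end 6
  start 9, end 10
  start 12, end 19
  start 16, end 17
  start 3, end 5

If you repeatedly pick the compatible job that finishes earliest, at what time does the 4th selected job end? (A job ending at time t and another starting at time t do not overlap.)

Sorted by end: (3,5)  (5,6)  (5,8)  (9,10)  (9,13)  (16,17)  (12,19)  (22,24)
take (3,5); take (5,6); skip (5,8); take (9,10); skip (9,13); take (16,17); take (22,24).
Selected: (3,5) (5,6) (9,10) (16,17) (22,24)

17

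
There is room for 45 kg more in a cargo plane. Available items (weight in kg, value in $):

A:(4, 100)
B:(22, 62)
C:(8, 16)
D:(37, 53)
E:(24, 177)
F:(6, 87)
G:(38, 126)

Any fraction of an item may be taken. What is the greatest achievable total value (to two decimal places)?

400.47

Ratios (sorted): A 25.00, F 14.50, E 7.38, G 3.32, B 2.82, C 2.00, D 1.43
take A (4 @ 100); take F (6 @ 87); take E (24 @ 177); take 11/38 of G → 36.47. Capacity used 45/45.
Total value = 400.47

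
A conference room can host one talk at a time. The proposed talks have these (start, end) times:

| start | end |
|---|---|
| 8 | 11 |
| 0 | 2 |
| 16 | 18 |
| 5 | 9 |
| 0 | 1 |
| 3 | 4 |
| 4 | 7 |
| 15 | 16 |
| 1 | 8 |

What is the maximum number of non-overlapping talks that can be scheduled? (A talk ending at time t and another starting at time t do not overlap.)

6

Sort by end time and greedily take each interval whose start is ≥ the last chosen end.
By end time: (0,1), (0,2), (3,4), (4,7), (1,8), (5,9), (8,11), (15,16), (16,18).
Pick (0,1); next start ≥ 1 → (3,4); next start ≥ 4 → (4,7); next start ≥ 7 → (8,11); next start ≥ 11 → (15,16); next start ≥ 16 → (16,18).
Selected 6 talks.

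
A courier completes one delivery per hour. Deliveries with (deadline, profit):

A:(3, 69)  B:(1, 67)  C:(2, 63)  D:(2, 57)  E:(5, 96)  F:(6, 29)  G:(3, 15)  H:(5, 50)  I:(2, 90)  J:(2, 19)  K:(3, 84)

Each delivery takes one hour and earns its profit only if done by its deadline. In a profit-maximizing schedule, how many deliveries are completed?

Profit order: E=96 I=90 K=84 A=69 B=67 C=63 D=57 H=50 F=29 J=19 G=15
Assign: E→slot 5, I→slot 2, K→slot 3, A→slot 1, B skipped, C skipped, D skipped, H→slot 4, F→slot 6, J skipped, G skipped.
Slots: [1:A] [2:I] [3:K] [4:H] [5:E] [6:F]
6 of 11 scheduled.

6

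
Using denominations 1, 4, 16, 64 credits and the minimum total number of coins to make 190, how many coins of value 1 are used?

190 = 2×64 + 3×16 + 3×4 + 2×1
Count of 1: 2

2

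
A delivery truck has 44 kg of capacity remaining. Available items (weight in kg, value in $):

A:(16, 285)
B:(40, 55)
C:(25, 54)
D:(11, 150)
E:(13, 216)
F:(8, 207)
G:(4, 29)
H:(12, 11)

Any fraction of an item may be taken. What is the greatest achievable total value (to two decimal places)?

803.45

Sort by value per unit weight and fill in that order.
Order: F (207/8=25.88) > A (285/16=17.81) > E (216/13=16.62) > D (150/11=13.64) > G (29/4=7.25) > C (54/25=2.16) > B (55/40=1.38) > H (11/12=0.92)
Fill: take F (8 @ 207) → take A (16 @ 285) → take E (13 @ 216) → take 7/11 of D → 95.45; 44/44 used.
Total value = 803.45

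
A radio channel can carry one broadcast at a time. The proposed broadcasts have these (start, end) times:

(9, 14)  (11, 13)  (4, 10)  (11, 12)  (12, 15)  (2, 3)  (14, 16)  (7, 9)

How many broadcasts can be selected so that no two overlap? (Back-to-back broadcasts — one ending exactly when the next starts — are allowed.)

By end time: (2,3), (7,9), (4,10), (11,12), (11,13), (9,14), (12,15), (14,16).
Pick (2,3); next start ≥ 3 → (7,9); next start ≥ 9 → (11,12); next start ≥ 12 → (12,15).
Selected 4 broadcasts.

4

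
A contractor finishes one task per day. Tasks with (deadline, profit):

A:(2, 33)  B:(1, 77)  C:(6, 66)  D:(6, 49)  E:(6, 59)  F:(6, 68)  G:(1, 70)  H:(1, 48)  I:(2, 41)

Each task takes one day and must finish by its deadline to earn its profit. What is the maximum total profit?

Take jobs in profit order; each goes to the latest open slot no later than its deadline.
Profit order: B=77 G=70 F=68 C=66 E=59 D=49 H=48 I=41 A=33
Assign: B→slot 1, G skipped, F→slot 6, C→slot 5, E→slot 4, D→slot 3, H skipped, I→slot 2, A skipped.
Slots: [1:B] [2:I] [3:D] [4:E] [5:C] [6:F]
Profit = 77 + 41 + 49 + 59 + 66 + 68 = 360

360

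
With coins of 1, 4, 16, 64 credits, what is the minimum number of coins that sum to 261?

6

261 − 4×64→5 − 1×4→1 − 1×1→0
Total coins = 4 + 1 + 1 = 6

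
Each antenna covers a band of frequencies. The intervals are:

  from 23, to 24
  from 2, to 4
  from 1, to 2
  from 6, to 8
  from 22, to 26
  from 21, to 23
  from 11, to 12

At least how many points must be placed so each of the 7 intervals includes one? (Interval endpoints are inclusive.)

Sort by right endpoint; whenever an interval is uncovered, place a point at its right end.
Sorted: [1,2] [2,4] [6,8] [11,12] [21,23] [23,24] [22,26]
{[1,2],[2,4]} hit by 2; {[6,8]} hit by 8; {[11,12]} hit by 12; {[21,23],[23,24],[22,26]} hit by 23.
Points: 2, 8, 12, 23 (4 total).

4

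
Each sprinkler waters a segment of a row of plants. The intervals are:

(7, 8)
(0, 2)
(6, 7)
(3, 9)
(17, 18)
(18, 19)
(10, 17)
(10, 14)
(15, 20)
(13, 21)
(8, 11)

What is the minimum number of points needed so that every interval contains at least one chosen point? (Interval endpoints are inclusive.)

4

Sort by right endpoint; whenever an interval is uncovered, place a point at its right end.
Sorted: [0,2] [6,7] [7,8] [3,9] [8,11] [10,14] [10,17] [17,18] [18,19] [15,20] [13,21]
{[0,2]} hit by 2; {[6,7],[7,8],[3,9]} hit by 7; {[8,11],[10,14],[10,17]} hit by 11; {[17,18],[18,19],[15,20],[13,21]} hit by 18.
Points: 2, 7, 11, 18 (4 total).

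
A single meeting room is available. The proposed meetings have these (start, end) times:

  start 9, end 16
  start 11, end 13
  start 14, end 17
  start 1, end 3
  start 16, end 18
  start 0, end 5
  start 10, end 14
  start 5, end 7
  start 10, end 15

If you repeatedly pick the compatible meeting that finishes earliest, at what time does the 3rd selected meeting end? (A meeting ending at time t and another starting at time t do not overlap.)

13

Greedy by earliest finish: after sorting by end time, pick each interval compatible with the last pick.
Sorted by end: (1,3)  (0,5)  (5,7)  (11,13)  (10,14)  (10,15)  (9,16)  (14,17)  (16,18)
take (1,3); skip (0,5); take (5,7); take (11,13); take (14,17).
Selected: (1,3) (5,7) (11,13) (14,17)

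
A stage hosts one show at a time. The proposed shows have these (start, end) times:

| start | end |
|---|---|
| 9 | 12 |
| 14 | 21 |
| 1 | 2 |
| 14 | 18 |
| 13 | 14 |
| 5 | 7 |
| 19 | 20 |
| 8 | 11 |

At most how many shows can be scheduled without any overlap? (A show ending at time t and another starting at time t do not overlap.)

6

Sorted by end: (1,2)  (5,7)  (8,11)  (9,12)  (13,14)  (14,18)  (19,20)  (14,21)
take (1,2); take (5,7); take (8,11); take (13,14); take (14,18); take (19,20).
Selected 6 shows.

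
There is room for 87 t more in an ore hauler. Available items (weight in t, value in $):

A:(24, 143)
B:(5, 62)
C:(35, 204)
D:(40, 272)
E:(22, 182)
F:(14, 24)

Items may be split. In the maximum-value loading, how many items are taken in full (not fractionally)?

Sort by value per unit weight and fill in that order.
Order: B (62/5=12.40) > E (182/22=8.27) > D (272/40=6.80) > A (143/24=5.96) > C (204/35=5.83) > F (24/14=1.71)
Fill: take B (5 @ 62) → take E (22 @ 182) → take D (40 @ 272) → take 20/24 of A → 119.17; 87/87 used.
3 item(s) taken whole; one partial (take 20/24 of A).

3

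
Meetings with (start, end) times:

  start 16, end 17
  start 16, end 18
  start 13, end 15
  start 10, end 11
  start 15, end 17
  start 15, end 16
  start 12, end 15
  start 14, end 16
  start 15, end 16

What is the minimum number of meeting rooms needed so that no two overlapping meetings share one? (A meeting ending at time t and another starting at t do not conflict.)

Count concurrent intervals with a sweep; the peak is the room count.
Events (time:±→running): 10:+→1 11:-→0 12:+→1 13:+→2 14:+→3 15:-→2 15:-→1 15:+→2 15:+→3 15:+→4 … peak 4.

4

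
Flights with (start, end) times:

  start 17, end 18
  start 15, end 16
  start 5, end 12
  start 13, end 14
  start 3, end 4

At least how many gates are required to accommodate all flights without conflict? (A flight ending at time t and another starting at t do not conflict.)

1

The answer is the maximum number of intervals overlapping at any instant.
starts: [3, 5, 13, 15, 17]
ends:   [4, 12, 14, 16, 18]
s3→1  — peak 1.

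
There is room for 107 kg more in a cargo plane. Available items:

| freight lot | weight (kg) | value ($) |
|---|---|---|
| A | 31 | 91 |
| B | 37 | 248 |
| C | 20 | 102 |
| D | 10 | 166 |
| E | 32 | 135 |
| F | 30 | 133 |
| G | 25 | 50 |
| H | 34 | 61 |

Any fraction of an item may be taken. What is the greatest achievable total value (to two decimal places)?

Sort by value per unit weight and fill in that order.
Order: D (166/10=16.60) > B (248/37=6.70) > C (102/20=5.10) > F (133/30=4.43) > E (135/32=4.22) > A (91/31=2.94) > G (50/25=2.00) > H (61/34=1.79)
Fill: take D (10 @ 166) → take B (37 @ 248) → take C (20 @ 102) → take F (30 @ 133) → take 10/32 of E → 42.19; 107/107 used.
Total value = 691.19

691.19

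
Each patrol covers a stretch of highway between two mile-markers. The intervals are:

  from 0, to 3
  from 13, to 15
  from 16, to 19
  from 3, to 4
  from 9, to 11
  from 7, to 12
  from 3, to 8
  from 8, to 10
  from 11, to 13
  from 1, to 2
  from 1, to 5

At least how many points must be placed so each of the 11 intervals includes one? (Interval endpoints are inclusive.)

5

Process intervals by earliest right end; each time one isn't hit yet, stab at its right endpoint.
By right end: [1,2]  [0,3]  [3,4]  [1,5]  [3,8]  [8,10]  [9,11]  [7,12]  [11,13]  [13,15]  [16,19]
[1,2] uncovered → point at 2; [3,4] uncovered → point at 4; [8,10] uncovered → point at 10; [11,13] uncovered → point at 13; [16,19] uncovered → point at 19.
Points: 2, 4, 10, 13, 19 (5 total).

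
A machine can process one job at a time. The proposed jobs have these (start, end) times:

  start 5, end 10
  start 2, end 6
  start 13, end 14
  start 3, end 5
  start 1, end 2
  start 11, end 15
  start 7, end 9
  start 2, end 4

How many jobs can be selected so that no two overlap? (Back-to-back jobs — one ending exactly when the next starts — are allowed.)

By end time: (1,2), (2,4), (3,5), (2,6), (7,9), (5,10), (13,14), (11,15).
Pick (1,2); next start ≥ 2 → (2,4); next start ≥ 4 → (7,9); next start ≥ 9 → (13,14).
Selected 4 jobs.

4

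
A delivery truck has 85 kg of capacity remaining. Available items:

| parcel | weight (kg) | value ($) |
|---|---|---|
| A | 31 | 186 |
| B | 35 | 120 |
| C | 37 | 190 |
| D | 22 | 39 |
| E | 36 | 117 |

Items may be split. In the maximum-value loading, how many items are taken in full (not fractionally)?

2

Sort by value per unit weight and fill in that order.
Order: A (186/31=6.00) > C (190/37=5.14) > B (120/35=3.43) > E (117/36=3.25) > D (39/22=1.77)
Fill: take A (31 @ 186) → take C (37 @ 190) → take 17/35 of B → 58.29; 85/85 used.
2 item(s) taken whole; one partial (take 17/35 of B).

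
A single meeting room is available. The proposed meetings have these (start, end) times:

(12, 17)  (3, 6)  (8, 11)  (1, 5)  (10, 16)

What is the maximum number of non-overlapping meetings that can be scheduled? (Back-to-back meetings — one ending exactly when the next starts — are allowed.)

By end time: (1,5), (3,6), (8,11), (10,16), (12,17).
Pick (1,5); next start ≥ 5 → (8,11); next start ≥ 11 → (12,17).
Selected 3 meetings.

3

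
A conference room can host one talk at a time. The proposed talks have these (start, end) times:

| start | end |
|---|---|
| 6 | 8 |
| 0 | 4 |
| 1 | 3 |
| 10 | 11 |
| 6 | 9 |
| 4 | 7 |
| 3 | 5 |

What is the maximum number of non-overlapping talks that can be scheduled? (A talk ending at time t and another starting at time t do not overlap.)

Greedy by earliest finish: after sorting by end time, pick each interval compatible with the last pick.
Sorted by end: (1,3)  (0,4)  (3,5)  (4,7)  (6,8)  (6,9)  (10,11)
take (1,3); take (3,5); take (6,8); skip (6,9); take (10,11).
Selected 4 talks.

4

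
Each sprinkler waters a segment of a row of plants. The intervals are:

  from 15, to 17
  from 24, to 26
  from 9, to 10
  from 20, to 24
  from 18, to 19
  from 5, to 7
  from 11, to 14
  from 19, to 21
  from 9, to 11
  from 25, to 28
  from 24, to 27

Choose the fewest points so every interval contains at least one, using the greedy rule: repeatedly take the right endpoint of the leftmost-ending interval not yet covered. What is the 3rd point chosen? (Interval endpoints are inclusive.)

14

Sort by right endpoint; whenever an interval is uncovered, place a point at its right end.
Sorted: [5,7] [9,10] [9,11] [11,14] [15,17] [18,19] [19,21] [20,24] [24,26] [24,27] [25,28]
{[5,7]} hit by 7; {[9,10],[9,11]} hit by 10; {[11,14]} hit by 14; {[15,17]} hit by 17; {[18,19],[19,21]} hit by 19; {[20,24],[24,26],[24,27]} hit by 24; {[25,28]} hit by 28.
Points: 7, 10, 14, 17, 19, 24, 28 (7 total).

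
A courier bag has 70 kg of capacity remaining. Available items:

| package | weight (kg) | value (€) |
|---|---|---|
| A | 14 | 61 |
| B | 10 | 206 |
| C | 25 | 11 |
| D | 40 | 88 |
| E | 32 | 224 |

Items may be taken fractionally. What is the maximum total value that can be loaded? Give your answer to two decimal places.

521.80

Order: B (206/10=20.60) > E (224/32=7.00) > A (61/14=4.36) > D (88/40=2.20) > C (11/25=0.44)
Fill: take B (10 @ 206) → take E (32 @ 224) → take A (14 @ 61) → take 14/40 of D → 30.80; 70/70 used.
Total value = 521.80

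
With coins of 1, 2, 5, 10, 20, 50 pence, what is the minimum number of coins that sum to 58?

Greedy: take as many of the largest coin as possible, then repeat with the remainder.
58 − 1×50→8 − 1×5→3 − 1×2→1 − 1×1→0
Total coins = 1 + 1 + 1 + 1 = 4

4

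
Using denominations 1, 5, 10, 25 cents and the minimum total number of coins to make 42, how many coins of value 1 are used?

2

Use the largest denomination that fits, subtract, and repeat.
42 − 1×25→17 − 1×10→7 − 1×5→2 − 2×1→0
Count of 1: 2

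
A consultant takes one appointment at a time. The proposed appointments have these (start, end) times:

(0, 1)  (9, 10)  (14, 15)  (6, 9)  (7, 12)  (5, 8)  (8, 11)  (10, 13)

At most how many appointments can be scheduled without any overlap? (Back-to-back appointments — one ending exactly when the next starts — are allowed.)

Greedy by earliest finish: after sorting by end time, pick each interval compatible with the last pick.
By end time: (0,1), (5,8), (6,9), (9,10), (8,11), (7,12), (10,13), (14,15).
Pick (0,1); next start ≥ 1 → (5,8); next start ≥ 8 → (9,10); next start ≥ 10 → (10,13); next start ≥ 13 → (14,15).
Selected 5 appointments.

5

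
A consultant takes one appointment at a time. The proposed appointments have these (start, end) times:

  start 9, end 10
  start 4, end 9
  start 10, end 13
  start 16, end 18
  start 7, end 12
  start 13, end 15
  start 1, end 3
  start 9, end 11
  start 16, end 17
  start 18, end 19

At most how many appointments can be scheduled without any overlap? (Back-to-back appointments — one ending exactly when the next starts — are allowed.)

Sorted by end: (1,3)  (4,9)  (9,10)  (9,11)  (7,12)  (10,13)  (13,15)  (16,17)  (16,18)  (18,19)
take (1,3); take (4,9); take (9,10); skip (9,11); take (10,13); take (13,15); take (16,17); skip (16,18); take (18,19).
Selected 7 appointments.

7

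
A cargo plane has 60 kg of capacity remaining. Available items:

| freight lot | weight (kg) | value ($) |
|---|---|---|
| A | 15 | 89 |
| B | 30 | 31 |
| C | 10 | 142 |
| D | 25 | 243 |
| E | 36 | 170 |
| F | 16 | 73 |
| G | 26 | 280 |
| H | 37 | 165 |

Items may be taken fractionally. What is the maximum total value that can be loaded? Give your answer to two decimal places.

Sort by value per unit weight and fill in that order.
Ratios (sorted): C 14.20, G 10.77, D 9.72, A 5.93, E 4.72, F 4.56, H 4.46, B 1.03
take C (10 @ 142); take G (26 @ 280); take 24/25 of D → 233.28. Capacity used 60/60.
Total value = 655.28

655.28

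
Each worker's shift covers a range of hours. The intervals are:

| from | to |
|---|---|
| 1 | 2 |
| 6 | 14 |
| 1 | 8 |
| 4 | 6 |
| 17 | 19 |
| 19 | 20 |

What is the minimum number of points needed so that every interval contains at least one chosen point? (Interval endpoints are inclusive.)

3

Sort by right endpoint; whenever an interval is uncovered, place a point at its right end.
By right end: [1,2]  [4,6]  [1,8]  [6,14]  [17,19]  [19,20]
[1,2] uncovered → point at 2; [4,6] uncovered → point at 6; [17,19] uncovered → point at 19.
Points: 2, 6, 19 (3 total).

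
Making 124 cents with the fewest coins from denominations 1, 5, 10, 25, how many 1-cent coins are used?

Greedy: take as many of the largest coin as possible, then repeat with the remainder.
124 − 4×25→24 − 2×10→4 − 4×1→0
Count of 1: 4

4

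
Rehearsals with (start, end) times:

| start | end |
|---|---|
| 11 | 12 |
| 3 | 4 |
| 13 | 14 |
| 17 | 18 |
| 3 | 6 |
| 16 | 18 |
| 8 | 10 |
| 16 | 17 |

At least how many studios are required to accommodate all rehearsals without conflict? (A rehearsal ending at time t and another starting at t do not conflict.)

Count concurrent intervals with a sweep; the peak is the room count.
Events (time:±→running): 3:+→1 3:+→2 … peak 2.

2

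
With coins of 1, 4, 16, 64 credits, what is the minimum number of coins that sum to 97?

Greedy: take as many of the largest coin as possible, then repeat with the remainder.
97 − 1×64→33 − 2×16→1 − 1×1→0
Total coins = 1 + 2 + 1 = 4

4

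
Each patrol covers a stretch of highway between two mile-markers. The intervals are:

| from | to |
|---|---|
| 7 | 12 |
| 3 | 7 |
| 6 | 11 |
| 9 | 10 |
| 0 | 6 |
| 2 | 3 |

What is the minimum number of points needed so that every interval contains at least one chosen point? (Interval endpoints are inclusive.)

Process intervals by earliest right end; each time one isn't hit yet, stab at its right endpoint.
By right end: [2,3]  [0,6]  [3,7]  [9,10]  [6,11]  [7,12]
[2,3] uncovered → point at 3; [9,10] uncovered → point at 10.
Points: 3, 10 (2 total).

2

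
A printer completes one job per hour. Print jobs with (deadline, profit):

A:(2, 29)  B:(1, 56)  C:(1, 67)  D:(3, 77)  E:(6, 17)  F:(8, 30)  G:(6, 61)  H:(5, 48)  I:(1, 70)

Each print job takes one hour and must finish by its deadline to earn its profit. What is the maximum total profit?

332

Sort by profit descending; place each in the latest free slot ≤ its deadline.
Profit order: D=77 I=70 C=67 G=61 B=56 H=48 F=30 A=29 E=17
Assign: D→slot 3, I→slot 1, C skipped, G→slot 6, B skipped, H→slot 5, F→slot 8, A→slot 2, E→slot 4.
Slots: [1:I] [2:A] [3:D] [4:E] [5:H] [6:G] [8:F]
Profit = 70 + 29 + 77 + 17 + 48 + 61 + 30 = 332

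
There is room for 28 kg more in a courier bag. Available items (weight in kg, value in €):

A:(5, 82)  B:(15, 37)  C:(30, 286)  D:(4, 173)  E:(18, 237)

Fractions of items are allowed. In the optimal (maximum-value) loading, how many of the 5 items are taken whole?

3

Greedy by value/weight ratio, highest first.
Order: D (173/4=43.25) > A (82/5=16.40) > E (237/18=13.17) > C (286/30=9.53) > B (37/15=2.47)
Fill: take D (4 @ 173) → take A (5 @ 82) → take E (18 @ 237) → take 1/30 of C → 9.53; 28/28 used.
3 item(s) taken whole; one partial (take 1/30 of C).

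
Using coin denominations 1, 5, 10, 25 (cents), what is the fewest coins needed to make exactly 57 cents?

5

Use the largest denomination that fits, subtract, and repeat.
57 − 2×25→7 − 1×5→2 − 2×1→0
Total coins = 2 + 1 + 2 = 5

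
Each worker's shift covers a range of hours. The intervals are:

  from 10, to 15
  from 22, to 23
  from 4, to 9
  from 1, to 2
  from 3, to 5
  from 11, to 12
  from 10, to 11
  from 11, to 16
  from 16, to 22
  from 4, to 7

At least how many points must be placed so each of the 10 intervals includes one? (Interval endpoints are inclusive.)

Sorted: [1,2] [3,5] [4,7] [4,9] [10,11] [11,12] [10,15] [11,16] [16,22] [22,23]
{[1,2]} hit by 2; {[3,5],[4,7],[4,9]} hit by 5; {[10,11],[11,12],[10,15],[11,16]} hit by 11; {[16,22],[22,23]} hit by 22.
Points: 2, 5, 11, 22 (4 total).

4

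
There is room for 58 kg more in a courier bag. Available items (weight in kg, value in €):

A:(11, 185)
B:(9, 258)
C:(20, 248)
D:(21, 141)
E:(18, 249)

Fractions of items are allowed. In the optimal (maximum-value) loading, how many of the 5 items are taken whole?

Order: B (258/9=28.67) > A (185/11=16.82) > E (249/18=13.83) > C (248/20=12.40) > D (141/21=6.71)
Fill: take B (9 @ 258) → take A (11 @ 185) → take E (18 @ 249) → take C (20 @ 248); 58/58 used.
4 item(s) taken whole.

4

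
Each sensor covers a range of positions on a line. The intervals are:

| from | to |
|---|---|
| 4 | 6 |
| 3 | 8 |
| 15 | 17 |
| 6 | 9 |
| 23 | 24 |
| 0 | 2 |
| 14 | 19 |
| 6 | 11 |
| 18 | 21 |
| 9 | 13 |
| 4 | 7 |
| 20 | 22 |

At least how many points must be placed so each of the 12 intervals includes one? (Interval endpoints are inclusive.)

Sort by right endpoint; whenever an interval is uncovered, place a point at its right end.
Sorted: [0,2] [4,6] [4,7] [3,8] [6,9] [6,11] [9,13] [15,17] [14,19] [18,21] [20,22] [23,24]
{[0,2]} hit by 2; {[4,6],[4,7],[3,8],[6,9],[6,11]} hit by 6; {[9,13]} hit by 13; {[15,17],[14,19]} hit by 17; {[18,21],[20,22]} hit by 21; {[23,24]} hit by 24.
Points: 2, 6, 13, 17, 21, 24 (6 total).

6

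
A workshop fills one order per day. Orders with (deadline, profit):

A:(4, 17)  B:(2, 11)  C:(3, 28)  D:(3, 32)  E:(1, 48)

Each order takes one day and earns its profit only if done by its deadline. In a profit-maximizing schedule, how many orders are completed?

Take jobs in profit order; each goes to the latest open slot no later than its deadline.
Profit order: E=48 D=32 C=28 A=17 B=11
Assign: E→slot 1, D→slot 3, C→slot 2, A→slot 4, B skipped.
Slots: [1:E] [2:C] [3:D] [4:A]
4 of 5 scheduled.

4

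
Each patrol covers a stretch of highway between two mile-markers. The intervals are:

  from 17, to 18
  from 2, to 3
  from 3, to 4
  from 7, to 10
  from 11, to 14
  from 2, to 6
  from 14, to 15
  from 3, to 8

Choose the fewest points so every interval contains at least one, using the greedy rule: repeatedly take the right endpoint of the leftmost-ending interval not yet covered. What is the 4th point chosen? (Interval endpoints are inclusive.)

Sorted: [2,3] [3,4] [2,6] [3,8] [7,10] [11,14] [14,15] [17,18]
{[2,3],[3,4],[2,6],[3,8]} hit by 3; {[7,10]} hit by 10; {[11,14],[14,15]} hit by 14; {[17,18]} hit by 18.
Points: 3, 10, 14, 18 (4 total).

18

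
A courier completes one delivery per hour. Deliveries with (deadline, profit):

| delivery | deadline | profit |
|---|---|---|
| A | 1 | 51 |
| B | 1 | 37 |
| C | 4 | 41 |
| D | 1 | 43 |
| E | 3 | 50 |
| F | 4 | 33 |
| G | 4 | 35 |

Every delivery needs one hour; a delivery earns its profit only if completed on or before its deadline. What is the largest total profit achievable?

Sort by profit descending; place each in the latest free slot ≤ its deadline.
Profit order: A=51 E=50 D=43 C=41 B=37 G=35 F=33
Assign: A→slot 1, E→slot 3, D skipped, C→slot 4, B skipped, G→slot 2, F skipped.
Slots: [1:A] [2:G] [3:E] [4:C]
Profit = 51 + 35 + 50 + 41 = 177

177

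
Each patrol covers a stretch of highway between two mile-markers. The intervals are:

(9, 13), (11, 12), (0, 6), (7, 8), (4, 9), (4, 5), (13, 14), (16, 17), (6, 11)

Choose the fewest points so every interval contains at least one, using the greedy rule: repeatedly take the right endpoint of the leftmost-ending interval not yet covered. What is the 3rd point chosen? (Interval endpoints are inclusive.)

Sorted: [4,5] [0,6] [7,8] [4,9] [6,11] [11,12] [9,13] [13,14] [16,17]
{[4,5],[0,6]} hit by 5; {[7,8],[4,9],[6,11]} hit by 8; {[11,12],[9,13]} hit by 12; {[13,14]} hit by 14; {[16,17]} hit by 17.
Points: 5, 8, 12, 14, 17 (5 total).

12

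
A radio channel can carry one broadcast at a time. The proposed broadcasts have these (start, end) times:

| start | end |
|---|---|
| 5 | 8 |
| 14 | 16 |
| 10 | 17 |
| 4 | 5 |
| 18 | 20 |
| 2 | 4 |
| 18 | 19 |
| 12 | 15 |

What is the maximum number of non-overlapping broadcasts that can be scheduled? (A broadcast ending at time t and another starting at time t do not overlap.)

Sort by end time and greedily take each interval whose start is ≥ the last chosen end.
Sorted by end: (2,4)  (4,5)  (5,8)  (12,15)  (14,16)  (10,17)  (18,19)  (18,20)
take (2,4); take (4,5); take (5,8); take (12,15); take (18,19).
Selected 5 broadcasts.

5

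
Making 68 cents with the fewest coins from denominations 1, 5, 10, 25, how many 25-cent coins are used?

Use the largest denomination that fits, subtract, and repeat.
68 − 2×25→18 − 1×10→8 − 1×5→3 − 3×1→0
Count of 25: 2

2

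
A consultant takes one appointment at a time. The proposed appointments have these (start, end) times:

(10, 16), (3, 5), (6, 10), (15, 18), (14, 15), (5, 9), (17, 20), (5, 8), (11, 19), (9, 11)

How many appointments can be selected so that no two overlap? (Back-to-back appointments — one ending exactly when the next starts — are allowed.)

5

Order by finish time; keep every interval that doesn't clash with the previous kept one.
By end time: (3,5), (5,8), (5,9), (6,10), (9,11), (14,15), (10,16), (15,18), (11,19), (17,20).
Pick (3,5); next start ≥ 5 → (5,8); next start ≥ 8 → (9,11); next start ≥ 11 → (14,15); next start ≥ 15 → (15,18).
Selected 5 appointments.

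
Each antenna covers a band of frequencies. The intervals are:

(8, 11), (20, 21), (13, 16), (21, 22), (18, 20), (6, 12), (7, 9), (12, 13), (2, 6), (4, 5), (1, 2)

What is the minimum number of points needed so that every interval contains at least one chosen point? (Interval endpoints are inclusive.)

Sorted: [1,2] [4,5] [2,6] [7,9] [8,11] [6,12] [12,13] [13,16] [18,20] [20,21] [21,22]
{[1,2]} hit by 2; {[4,5],[2,6]} hit by 5; {[7,9],[8,11],[6,12]} hit by 9; {[12,13],[13,16]} hit by 13; {[18,20],[20,21]} hit by 20; {[21,22]} hit by 22.
Points: 2, 5, 9, 13, 20, 22 (6 total).

6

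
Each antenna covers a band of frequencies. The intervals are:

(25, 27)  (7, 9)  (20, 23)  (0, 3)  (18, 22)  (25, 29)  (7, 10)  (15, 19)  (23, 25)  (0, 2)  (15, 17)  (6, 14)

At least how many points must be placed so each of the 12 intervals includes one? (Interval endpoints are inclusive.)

5

By right end: [0,2]  [0,3]  [7,9]  [7,10]  [6,14]  [15,17]  [15,19]  [18,22]  [20,23]  [23,25]  [25,27]  [25,29]
[0,2] uncovered → point at 2; [7,9] uncovered → point at 9; [15,17] uncovered → point at 17; [18,22] uncovered → point at 22; [23,25] uncovered → point at 25.
Points: 2, 9, 17, 22, 25 (5 total).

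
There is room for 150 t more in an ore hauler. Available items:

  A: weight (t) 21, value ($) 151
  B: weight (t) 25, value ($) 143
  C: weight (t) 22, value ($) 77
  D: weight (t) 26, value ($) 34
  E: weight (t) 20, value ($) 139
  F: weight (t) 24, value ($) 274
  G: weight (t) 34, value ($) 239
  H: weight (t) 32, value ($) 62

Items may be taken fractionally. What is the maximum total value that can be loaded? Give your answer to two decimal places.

Greedy by value/weight ratio, highest first.
Ratios (sorted): F 11.42, A 7.19, G 7.03, E 6.95, B 5.72, C 3.50, H 1.94, D 1.31
take F (24 @ 274); take A (21 @ 151); take G (34 @ 239); take E (20 @ 139); take B (25 @ 143); take C (22 @ 77); take 4/32 of H → 7.75. Capacity used 150/150.
Total value = 1030.75

1030.75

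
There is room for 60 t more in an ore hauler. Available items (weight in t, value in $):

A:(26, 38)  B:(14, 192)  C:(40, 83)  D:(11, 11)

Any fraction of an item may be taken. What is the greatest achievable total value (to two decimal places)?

283.77

Greedy by value/weight ratio, highest first.
Ratios (sorted): B 13.71, C 2.08, A 1.46, D 1.00
take B (14 @ 192); take C (40 @ 83); take 6/26 of A → 8.77. Capacity used 60/60.
Total value = 283.77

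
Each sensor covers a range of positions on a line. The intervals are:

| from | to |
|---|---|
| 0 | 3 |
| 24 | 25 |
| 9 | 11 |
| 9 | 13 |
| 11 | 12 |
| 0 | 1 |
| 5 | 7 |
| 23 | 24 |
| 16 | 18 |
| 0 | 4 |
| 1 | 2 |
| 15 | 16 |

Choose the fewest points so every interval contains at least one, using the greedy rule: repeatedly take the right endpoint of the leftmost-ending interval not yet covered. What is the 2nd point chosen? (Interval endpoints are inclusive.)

7

Process intervals by earliest right end; each time one isn't hit yet, stab at its right endpoint.
Sorted: [0,1] [1,2] [0,3] [0,4] [5,7] [9,11] [11,12] [9,13] [15,16] [16,18] [23,24] [24,25]
{[0,1],[1,2],[0,3],[0,4]} hit by 1; {[5,7]} hit by 7; {[9,11],[11,12],[9,13]} hit by 11; {[15,16],[16,18]} hit by 16; {[23,24],[24,25]} hit by 24.
Points: 1, 7, 11, 16, 24 (5 total).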